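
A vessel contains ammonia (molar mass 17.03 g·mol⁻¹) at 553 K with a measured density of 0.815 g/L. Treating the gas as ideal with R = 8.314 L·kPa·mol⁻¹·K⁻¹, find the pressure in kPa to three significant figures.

P ≈ 220 kPa

ρ = PM/(RT) ⇒ P = ρRT/M = (0.815 × 8.314 × 553.0) / 17.03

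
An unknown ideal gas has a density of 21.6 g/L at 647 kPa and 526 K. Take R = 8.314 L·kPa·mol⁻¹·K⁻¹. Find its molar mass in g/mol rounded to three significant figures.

M ≈ 146 g/mol

ρ = PM/(RT) ⇒ M = ρRT/P = (21.6 × 8.314 × 526.0) / 647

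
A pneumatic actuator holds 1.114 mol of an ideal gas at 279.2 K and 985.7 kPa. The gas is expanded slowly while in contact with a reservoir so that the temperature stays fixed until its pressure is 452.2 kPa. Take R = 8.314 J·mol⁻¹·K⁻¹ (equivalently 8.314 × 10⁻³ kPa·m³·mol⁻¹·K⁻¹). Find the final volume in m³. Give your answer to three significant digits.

From PV = nRT: V₁ = nRT₁/P₁ = 0.002623 m³.
Isothermal, so P V is constant: T₂ = T₁; V₂ = V₁·(P₁/P₂) = 0.005718 m³.

V₂ ≈ 0.00572 m³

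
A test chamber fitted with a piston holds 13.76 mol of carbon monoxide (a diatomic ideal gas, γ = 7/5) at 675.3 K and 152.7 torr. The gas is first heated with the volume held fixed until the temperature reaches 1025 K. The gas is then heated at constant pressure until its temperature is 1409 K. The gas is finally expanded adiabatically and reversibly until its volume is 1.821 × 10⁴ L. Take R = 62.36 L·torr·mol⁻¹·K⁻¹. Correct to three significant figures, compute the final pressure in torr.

From PV = nRT: V₁ = nRT₁/P₁ = 3795 L.
V constant ⇒ P ∝ T: V₂ = V₁; P₂ = P₁·(T₂/T₁) = 231.8 torr.
P constant ⇒ V ∝ T: P₃ = P₂; V₃ = V₂·(T₃/T₂) = 5216 L.
Reversible adiabatic, γ = 7/5: T₄ = T₃·(V₃/V₄)^(γ−1) = 854.5 K; P₄ = P₃·(V₃/V₄)^γ = 40.27 torr.

P₄ ≈ 40.3 torr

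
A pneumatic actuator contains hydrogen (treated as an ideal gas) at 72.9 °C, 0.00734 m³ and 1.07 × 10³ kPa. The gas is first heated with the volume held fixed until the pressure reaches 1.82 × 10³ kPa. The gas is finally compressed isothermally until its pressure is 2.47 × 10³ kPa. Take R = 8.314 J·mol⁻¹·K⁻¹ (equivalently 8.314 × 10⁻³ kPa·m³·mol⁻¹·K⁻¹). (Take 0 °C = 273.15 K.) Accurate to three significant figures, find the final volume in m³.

V₃ ≈ 0.00541 m³

Convert: T₁ = 346.0 K.
Isochoric, so P/T is constant: V₂ = V₁; T₂ = T₁·(P₂/P₁) = 588.6 K.
Isothermal, so P V is constant: T₃ = T₂; V₃ = V₂·(P₂/P₃) = 0.005408 m³.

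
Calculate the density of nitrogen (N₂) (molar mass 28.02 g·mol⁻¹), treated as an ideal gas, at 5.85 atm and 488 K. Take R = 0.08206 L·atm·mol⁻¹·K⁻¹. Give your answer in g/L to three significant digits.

ρ = PM/(RT) = (5.85 × 28.02) / (0.08206 × 488.0)

ρ ≈ 4.09 g/L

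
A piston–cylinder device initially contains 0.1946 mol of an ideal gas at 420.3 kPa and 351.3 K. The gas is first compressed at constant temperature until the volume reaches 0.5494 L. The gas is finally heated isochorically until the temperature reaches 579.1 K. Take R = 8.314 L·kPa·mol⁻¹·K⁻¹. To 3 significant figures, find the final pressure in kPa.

From PV = nRT: V₁ = nRT₁/P₁ = 1.352 L.
Isothermal, so P V is constant: T₂ = T₁; P₂ = P₁·(V₁/V₂) = 1035 kPa.
Isochoric, so P/T is constant: V₃ = V₂; P₃ = P₂·(T₃/T₂) = 1705 kPa.

P₃ ≈ 1.71e+03 kPa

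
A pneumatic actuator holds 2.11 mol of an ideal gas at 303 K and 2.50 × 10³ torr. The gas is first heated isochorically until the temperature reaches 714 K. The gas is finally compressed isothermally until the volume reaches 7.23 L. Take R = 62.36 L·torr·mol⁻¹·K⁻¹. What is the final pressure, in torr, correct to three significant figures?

From PV = nRT: V₁ = nRT₁/P₁ = 15.95 L.
Isochoric, so P/T is constant: V₂ = V₁; P₂ = P₁·(T₂/T₁) = 5891 torr.
T constant ⇒ Boyle's law P V = const: T₃ = T₂; P₃ = P₂·(V₂/V₃) = 1.299e+04 torr.

P₃ ≈ 1.30e+04 torr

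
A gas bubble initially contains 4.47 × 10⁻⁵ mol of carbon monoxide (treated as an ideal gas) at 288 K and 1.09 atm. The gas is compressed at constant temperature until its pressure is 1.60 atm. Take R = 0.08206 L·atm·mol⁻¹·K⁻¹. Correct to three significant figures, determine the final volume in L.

From PV = nRT: V₁ = nRT₁/P₁ = 0.0009692 L.
Isothermal, so P V is constant: T₂ = T₁; V₂ = V₁·(P₁/P₂) = 0.0006603 L.

V₂ ≈ 0.000660 L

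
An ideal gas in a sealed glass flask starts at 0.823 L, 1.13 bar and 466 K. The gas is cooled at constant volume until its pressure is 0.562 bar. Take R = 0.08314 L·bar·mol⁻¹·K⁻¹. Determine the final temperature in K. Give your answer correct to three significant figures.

Isochoric, so P/T is constant: V₂ = V₁; T₂ = T₁·(P₂/P₁) = 231.8 K.

T₂ ≈ 232 K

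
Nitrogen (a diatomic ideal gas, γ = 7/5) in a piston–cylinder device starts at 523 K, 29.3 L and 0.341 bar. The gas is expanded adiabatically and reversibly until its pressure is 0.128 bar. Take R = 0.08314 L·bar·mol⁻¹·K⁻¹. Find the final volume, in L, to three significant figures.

Reversible adiabatic, γ = 7/5: T₂ = T₁·(P₂/P₁)^((γ−1)/γ) = 395.3 K; V₂ = V₁·(P₁/P₂)^(1/γ) = 59.00 L.

V₂ ≈ 59.0 L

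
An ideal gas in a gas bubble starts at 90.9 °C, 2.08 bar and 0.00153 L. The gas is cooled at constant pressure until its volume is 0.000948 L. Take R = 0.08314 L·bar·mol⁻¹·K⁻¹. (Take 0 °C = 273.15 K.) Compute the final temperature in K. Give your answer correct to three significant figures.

Convert: T₁ = 364.0 K.
Isobaric, so V/T is constant: P₂ = P₁; T₂ = T₁·(V₂/V₁) = 225.6 K.

T₂ ≈ 226 K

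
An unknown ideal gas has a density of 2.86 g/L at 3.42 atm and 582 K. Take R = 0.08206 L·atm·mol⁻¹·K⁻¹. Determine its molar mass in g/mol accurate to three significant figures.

M ≈ 39.9 g/mol

ρ = PM/(RT) ⇒ M = ρRT/P = (2.86 × 0.08206 × 582.0) / 3.42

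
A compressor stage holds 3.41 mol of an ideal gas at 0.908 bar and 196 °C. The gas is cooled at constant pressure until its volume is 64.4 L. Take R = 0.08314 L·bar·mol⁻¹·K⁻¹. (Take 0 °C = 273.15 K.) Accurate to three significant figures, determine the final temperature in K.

T₂ ≈ 206 K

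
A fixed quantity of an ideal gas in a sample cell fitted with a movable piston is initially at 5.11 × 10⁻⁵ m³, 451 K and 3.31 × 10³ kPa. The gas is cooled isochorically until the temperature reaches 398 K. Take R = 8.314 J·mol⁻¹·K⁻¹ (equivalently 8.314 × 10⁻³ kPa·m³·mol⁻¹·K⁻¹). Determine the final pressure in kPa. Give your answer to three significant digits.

Isochoric, so P/T is constant: V₂ = V₁; P₂ = P₁·(T₂/T₁) = 2921 kPa.

P₂ ≈ 2.92e+03 kPa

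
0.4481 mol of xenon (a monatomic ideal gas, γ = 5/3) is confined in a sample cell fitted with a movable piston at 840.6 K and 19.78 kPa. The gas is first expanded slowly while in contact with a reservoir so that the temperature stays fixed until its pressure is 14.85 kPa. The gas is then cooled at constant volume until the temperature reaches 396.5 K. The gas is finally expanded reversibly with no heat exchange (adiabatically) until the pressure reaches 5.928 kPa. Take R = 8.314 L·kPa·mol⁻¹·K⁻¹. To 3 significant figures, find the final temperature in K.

From PV = nRT: V₁ = nRT₁/P₁ = 158.3 L.
Isothermal, so P V is constant: T₂ = T₁; V₂ = V₁·(P₁/P₂) = 210.9 L.
V constant ⇒ P ∝ T: V₃ = V₂; P₃ = P₂·(T₃/T₂) = 7.005 kPa.
Adiabatic (γ = 5/3), T V^(γ−1) and P V^γ constant: T₄ = T₃·(P₄/P₃)^((γ−1)/γ) = 370.9 K; V₄ = V₃·(P₃/P₄)^(1/γ) = 233.1 L.

T₄ ≈ 371 K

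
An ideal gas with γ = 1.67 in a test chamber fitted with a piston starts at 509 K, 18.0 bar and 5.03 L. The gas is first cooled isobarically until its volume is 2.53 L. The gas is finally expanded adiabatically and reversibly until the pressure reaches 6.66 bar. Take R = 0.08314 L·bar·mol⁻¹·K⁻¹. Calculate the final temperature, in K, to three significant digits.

T₃ ≈ 172 K

Isobaric, so V/T is constant: P₂ = P₁; T₂ = T₁·(V₂/V₁) = 256.0 K.
Reversible adiabatic, γ = 1.67: T₃ = T₂·(P₃/P₂)^((γ−1)/γ) = 171.8 K; V₃ = V₂·(P₂/P₃)^(1/γ) = 4.589 L.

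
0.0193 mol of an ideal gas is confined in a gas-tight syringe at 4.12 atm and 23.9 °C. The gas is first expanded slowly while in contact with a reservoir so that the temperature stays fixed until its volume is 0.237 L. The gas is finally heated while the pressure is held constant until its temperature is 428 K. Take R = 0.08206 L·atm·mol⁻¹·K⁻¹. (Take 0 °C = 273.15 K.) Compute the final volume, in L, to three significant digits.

V₃ ≈ 0.341 L

Convert: T₁ = 297.0 K.
From PV = nRT: V₁ = nRT₁/P₁ = 0.1142 L.
Isothermal, so P V is constant: T₂ = T₁; P₂ = P₁·(V₁/V₂) = 1.985 atm.
P constant ⇒ V ∝ T: P₃ = P₂; V₃ = V₂·(T₃/T₂) = 0.3415 L.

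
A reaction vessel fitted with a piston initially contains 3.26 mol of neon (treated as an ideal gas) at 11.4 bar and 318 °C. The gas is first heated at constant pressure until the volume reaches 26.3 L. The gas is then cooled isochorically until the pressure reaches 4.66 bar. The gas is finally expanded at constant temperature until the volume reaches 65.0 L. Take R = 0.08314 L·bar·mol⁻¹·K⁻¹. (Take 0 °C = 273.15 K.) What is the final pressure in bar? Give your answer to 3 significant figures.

Convert: T₁ = 591.1 K.
From PV = nRT: V₁ = nRT₁/P₁ = 14.05 L.
Isobaric, so V/T is constant: P₂ = P₁; T₂ = T₁·(V₂/V₁) = 1106 K.
Isochoric, so P/T is constant: V₃ = V₂; T₃ = T₂·(P₃/P₂) = 452.2 K.
T constant ⇒ Boyle's law P V = const: T₄ = T₃; P₄ = P₃·(V₃/V₄) = 1.886 bar.

P₄ ≈ 1.89 bar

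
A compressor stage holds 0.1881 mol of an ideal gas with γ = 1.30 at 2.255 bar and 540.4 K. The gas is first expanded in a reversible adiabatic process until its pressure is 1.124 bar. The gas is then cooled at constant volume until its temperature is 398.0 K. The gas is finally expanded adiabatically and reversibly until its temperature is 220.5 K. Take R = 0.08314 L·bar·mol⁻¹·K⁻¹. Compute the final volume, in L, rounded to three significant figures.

V₄ ≈ 45.8 L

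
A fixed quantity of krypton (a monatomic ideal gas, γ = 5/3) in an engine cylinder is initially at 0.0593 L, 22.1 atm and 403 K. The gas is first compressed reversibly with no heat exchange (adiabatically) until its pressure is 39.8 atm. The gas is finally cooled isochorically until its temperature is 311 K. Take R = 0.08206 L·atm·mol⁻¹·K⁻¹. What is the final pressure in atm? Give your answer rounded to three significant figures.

P₃ ≈ 24.3 atm

Adiabatic (γ = 5/3), T V^(γ−1) and P V^γ constant: T₂ = T₁·(P₂/P₁)^((γ−1)/γ) = 509.9 K; V₂ = V₁·(P₁/P₂)^(1/γ) = 0.04166 L.
Isochoric, so P/T is constant: V₃ = V₂; P₃ = P₂·(T₃/T₂) = 24.27 atm.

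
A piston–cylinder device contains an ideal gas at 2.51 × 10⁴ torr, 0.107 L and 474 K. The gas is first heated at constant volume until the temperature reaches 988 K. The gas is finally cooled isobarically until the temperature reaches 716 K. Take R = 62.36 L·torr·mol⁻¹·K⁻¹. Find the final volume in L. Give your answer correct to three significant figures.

V₃ ≈ 0.0775 L

V constant ⇒ P ∝ T: V₂ = V₁; P₂ = P₁·(T₂/T₁) = 5.232e+04 torr.
P constant ⇒ V ∝ T: P₃ = P₂; V₃ = V₂·(T₃/T₂) = 0.07754 L.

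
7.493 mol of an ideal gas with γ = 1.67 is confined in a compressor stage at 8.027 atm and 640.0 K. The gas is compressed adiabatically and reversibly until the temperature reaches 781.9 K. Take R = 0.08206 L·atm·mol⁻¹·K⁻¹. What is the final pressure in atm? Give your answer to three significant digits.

P₂ ≈ 13.2 atm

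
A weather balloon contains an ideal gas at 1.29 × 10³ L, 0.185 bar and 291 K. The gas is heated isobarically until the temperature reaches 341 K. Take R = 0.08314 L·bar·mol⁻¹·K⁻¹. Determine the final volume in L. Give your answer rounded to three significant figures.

V₂ ≈ 1.51e+03 L

P constant ⇒ V ∝ T: P₂ = P₁; V₂ = V₁·(T₂/T₁) = 1512 L.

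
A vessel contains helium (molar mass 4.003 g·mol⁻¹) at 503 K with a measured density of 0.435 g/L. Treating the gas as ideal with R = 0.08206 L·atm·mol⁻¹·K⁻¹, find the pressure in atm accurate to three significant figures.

P ≈ 4.49 atm

ρ = PM/(RT) ⇒ P = ρRT/M = (0.435 × 0.08206 × 503.0) / 4.003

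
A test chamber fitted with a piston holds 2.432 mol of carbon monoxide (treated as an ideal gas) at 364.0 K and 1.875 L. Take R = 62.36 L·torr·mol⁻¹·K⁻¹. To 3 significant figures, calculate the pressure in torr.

PV = nRT ⇒ P = nRT/V = (2.432 × 62.36 × 364.0) / 1.875

P ≈ 2.94e+04 torr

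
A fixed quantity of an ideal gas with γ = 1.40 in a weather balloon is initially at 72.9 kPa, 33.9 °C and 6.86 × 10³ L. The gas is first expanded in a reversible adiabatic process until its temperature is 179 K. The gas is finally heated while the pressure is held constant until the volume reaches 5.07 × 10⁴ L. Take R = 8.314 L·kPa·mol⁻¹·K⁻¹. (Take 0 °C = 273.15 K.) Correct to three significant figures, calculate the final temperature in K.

Convert: T₁ = 307.0 K.
Adiabatic (γ = 1.40), T V^(γ−1) and P V^γ constant: P₂ = P₁·(T₂/T₁)^(γ/(γ−1)) = 11.03 kPa; V₂ = V₁·(T₁/T₂)^(1/(γ−1)) = 2.644e+04 L.
P constant ⇒ V ∝ T: P₃ = P₂; T₃ = T₂·(V₃/V₂) = 343.3 K.

T₃ ≈ 343 K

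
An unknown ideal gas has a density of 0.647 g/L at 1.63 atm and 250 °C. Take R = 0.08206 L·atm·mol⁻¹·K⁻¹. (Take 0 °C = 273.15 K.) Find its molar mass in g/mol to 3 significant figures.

M ≈ 17.0 g/mol

ρ = PM/(RT) ⇒ M = ρRT/P = (0.647 × 0.08206 × 523.1) / 1.63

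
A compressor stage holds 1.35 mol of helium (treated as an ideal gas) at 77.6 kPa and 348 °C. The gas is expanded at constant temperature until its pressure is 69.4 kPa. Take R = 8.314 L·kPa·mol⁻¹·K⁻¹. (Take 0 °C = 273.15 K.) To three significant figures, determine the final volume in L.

Convert: T₁ = 621.1 K.
From PV = nRT: V₁ = nRT₁/P₁ = 89.84 L.
Isothermal, so P V is constant: T₂ = T₁; V₂ = V₁·(P₁/P₂) = 100.5 L.

V₂ ≈ 100 L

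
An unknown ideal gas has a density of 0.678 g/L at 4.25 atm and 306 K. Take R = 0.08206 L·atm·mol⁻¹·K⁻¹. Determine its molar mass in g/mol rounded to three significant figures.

M ≈ 4.01 g/mol

ρ = PM/(RT) ⇒ M = ρRT/P = (0.678 × 0.08206 × 306.0) / 4.25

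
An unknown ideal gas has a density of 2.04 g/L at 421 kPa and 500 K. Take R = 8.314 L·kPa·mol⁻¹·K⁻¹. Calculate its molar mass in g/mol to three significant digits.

ρ = PM/(RT) ⇒ M = ρRT/P = (2.04 × 8.314 × 500.0) / 421

M ≈ 20.1 g/mol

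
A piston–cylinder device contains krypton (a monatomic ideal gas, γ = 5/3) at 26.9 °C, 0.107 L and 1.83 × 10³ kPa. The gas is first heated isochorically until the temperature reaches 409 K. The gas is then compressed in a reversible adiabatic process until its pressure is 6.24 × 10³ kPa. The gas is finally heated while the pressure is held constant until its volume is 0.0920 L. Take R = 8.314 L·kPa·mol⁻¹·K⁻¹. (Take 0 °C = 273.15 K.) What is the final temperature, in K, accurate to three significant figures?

Convert: T₁ = 300.0 K.
Isochoric, so P/T is constant: V₂ = V₁; P₂ = P₁·(T₂/T₁) = 2494 kPa.
Reversible adiabatic, γ = 5/3: T₃ = T₂·(P₃/P₂)^((γ−1)/γ) = 590.2 K; V₃ = V₂·(P₂/P₃)^(1/γ) = 0.06173 L.
P constant ⇒ V ∝ T: P₄ = P₃; T₄ = T₃·(V₄/V₃) = 879.7 K.

T₄ ≈ 880 K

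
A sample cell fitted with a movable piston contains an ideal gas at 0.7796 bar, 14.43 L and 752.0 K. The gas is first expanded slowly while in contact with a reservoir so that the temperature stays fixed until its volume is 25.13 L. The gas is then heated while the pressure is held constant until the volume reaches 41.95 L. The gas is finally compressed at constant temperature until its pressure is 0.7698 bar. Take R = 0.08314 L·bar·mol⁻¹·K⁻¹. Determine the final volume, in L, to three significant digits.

Isothermal, so P V is constant: T₂ = T₁; P₂ = P₁·(V₁/V₂) = 0.4477 bar.
Isobaric, so V/T is constant: P₃ = P₂; T₃ = T₂·(V₃/V₂) = 1255 K.
Isothermal, so P V is constant: T₄ = T₃; V₄ = V₃·(P₃/P₄) = 24.39 L.

V₄ ≈ 24.4 L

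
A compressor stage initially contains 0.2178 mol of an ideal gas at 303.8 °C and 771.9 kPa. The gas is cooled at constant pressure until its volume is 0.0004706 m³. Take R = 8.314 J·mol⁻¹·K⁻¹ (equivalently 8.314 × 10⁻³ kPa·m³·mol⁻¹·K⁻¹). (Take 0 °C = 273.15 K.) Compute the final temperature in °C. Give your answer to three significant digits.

Convert: T₁ = 577.0 K.
From PV = nRT: V₁ = nRT₁/P₁ = 0.001353 m³.
P constant ⇒ V ∝ T: P₂ = P₁; T₂ = T₁·(V₂/V₁) = 200.6 K.

T₂ ≈ -72.5 °C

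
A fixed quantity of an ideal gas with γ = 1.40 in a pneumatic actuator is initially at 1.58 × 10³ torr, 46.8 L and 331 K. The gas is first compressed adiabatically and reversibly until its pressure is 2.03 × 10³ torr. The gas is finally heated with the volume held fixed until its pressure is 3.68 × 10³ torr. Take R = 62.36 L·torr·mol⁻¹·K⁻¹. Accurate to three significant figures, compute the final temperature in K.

T₃ ≈ 645 K

Reversible adiabatic, γ = 1.40: T₂ = T₁·(P₂/P₁)^((γ−1)/γ) = 355.6 K; V₂ = V₁·(P₁/P₂)^(1/γ) = 39.13 L.
Isochoric, so P/T is constant: V₃ = V₂; T₃ = T₂·(P₃/P₂) = 644.6 K.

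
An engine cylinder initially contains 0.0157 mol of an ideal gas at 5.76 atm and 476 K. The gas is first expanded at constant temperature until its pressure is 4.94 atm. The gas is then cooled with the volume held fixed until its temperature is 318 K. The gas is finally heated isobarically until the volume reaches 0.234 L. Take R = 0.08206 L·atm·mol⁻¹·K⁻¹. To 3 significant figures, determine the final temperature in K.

T₄ ≈ 599 K

From PV = nRT: V₁ = nRT₁/P₁ = 0.1065 L.
T constant ⇒ Boyle's law P V = const: T₂ = T₁; V₂ = V₁·(P₁/P₂) = 0.1241 L.
V constant ⇒ P ∝ T: V₃ = V₂; P₃ = P₂·(T₃/T₂) = 3.300 atm.
P constant ⇒ V ∝ T: P₄ = P₃; T₄ = T₃·(V₄/V₃) = 599.4 K.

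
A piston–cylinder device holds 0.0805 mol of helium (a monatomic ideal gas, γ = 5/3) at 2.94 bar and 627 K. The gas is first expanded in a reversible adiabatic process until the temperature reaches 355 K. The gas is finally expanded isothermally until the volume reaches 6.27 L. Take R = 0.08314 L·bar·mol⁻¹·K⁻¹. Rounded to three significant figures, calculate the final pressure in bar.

P₃ ≈ 0.379 bar

From PV = nRT: V₁ = nRT₁/P₁ = 1.427 L.
Adiabatic (γ = 5/3), T V^(γ−1) and P V^γ constant: P₂ = P₁·(T₂/T₁)^(γ/(γ−1)) = 0.7092 bar; V₂ = V₁·(T₁/T₂)^(1/(γ−1)) = 3.350 L.
Isothermal, so P V is constant: T₃ = T₂; P₃ = P₂·(V₂/V₃) = 0.3789 bar.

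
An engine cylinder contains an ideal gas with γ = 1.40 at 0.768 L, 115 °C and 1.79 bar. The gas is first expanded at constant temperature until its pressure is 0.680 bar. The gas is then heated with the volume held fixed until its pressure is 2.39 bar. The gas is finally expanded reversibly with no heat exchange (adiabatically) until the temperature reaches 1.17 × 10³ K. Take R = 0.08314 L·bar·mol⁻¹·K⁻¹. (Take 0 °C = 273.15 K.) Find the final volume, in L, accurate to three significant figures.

V₄ ≈ 2.97 L

Convert: T₁ = 388.1 K.
T constant ⇒ Boyle's law P V = const: T₂ = T₁; V₂ = V₁·(P₁/P₂) = 2.022 L.
V constant ⇒ P ∝ T: V₃ = V₂; T₃ = T₂·(P₃/P₂) = 1364 K.
Reversible adiabatic, γ = 1.40: P₄ = P₃·(T₄/T₃)^(γ/(γ−1)) = 1.396 bar; V₄ = V₃·(T₃/T₄)^(1/(γ−1)) = 2.968 L.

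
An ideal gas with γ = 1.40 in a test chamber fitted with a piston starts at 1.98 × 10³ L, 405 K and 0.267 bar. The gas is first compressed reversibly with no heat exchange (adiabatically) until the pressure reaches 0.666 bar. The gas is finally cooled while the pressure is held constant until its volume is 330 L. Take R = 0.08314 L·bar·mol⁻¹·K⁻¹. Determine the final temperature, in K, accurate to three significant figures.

Reversible adiabatic, γ = 1.40: T₂ = T₁·(P₂/P₁)^((γ−1)/γ) = 525.9 K; V₂ = V₁·(P₁/P₂)^(1/γ) = 1031 L.
P constant ⇒ V ∝ T: P₃ = P₂; T₃ = T₂·(V₃/V₂) = 168.4 K.

T₃ ≈ 168 K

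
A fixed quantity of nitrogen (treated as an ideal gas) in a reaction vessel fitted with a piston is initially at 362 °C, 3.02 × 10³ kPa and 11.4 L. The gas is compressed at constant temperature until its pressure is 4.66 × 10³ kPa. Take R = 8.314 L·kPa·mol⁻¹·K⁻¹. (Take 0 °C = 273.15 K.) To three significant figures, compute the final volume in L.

Convert: T₁ = 635.1 K.
Isothermal, so P V is constant: T₂ = T₁; V₂ = V₁·(P₁/P₂) = 7.388 L.

V₂ ≈ 7.39 L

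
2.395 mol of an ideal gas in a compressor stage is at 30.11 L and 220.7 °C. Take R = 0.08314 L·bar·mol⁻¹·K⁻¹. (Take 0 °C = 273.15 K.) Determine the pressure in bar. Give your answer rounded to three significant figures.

P ≈ 3.27 bar

Convert: T = 493.85 K.
PV = nRT ⇒ P = nRT/V = (2.395 × 0.08314 × 493.85) / 30.11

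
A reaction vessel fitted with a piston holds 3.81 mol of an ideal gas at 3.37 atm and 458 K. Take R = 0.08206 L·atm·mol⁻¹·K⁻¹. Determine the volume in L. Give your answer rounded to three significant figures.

PV = nRT ⇒ V = nRT/P = (3.81 × 0.08206 × 458) / 3.37

V ≈ 42.5 L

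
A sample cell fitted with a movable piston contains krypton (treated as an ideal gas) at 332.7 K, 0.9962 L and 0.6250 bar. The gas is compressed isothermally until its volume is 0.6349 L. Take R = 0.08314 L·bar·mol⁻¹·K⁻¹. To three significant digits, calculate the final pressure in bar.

Isothermal, so P V is constant: T₂ = T₁; P₂ = P₁·(V₁/V₂) = 0.9807 bar.

P₂ ≈ 0.981 bar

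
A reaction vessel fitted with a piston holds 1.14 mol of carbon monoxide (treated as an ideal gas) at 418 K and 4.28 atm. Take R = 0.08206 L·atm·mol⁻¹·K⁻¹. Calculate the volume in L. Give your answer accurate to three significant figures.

PV = nRT ⇒ V = nRT/P = (1.14 × 0.08206 × 418) / 4.28

V ≈ 9.14 L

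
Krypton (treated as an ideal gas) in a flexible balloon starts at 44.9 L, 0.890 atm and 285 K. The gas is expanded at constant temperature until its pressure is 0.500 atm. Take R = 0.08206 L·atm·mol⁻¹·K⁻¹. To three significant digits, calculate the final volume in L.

V₂ ≈ 79.9 L

Isothermal, so P V is constant: T₂ = T₁; V₂ = V₁·(P₁/P₂) = 79.92 L.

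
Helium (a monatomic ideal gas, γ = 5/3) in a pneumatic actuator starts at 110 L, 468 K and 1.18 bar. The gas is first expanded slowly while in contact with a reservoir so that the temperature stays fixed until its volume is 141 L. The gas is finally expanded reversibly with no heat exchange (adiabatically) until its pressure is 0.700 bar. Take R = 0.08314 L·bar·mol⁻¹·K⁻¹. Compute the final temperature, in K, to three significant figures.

T₃ ≈ 419 K

T constant ⇒ Boyle's law P V = const: T₂ = T₁; P₂ = P₁·(V₁/V₂) = 0.9206 bar.
Adiabatic (γ = 5/3), T V^(γ−1) and P V^γ constant: T₃ = T₂·(P₃/P₂)^((γ−1)/γ) = 419.4 K; V₃ = V₂·(P₂/P₃)^(1/γ) = 166.2 L.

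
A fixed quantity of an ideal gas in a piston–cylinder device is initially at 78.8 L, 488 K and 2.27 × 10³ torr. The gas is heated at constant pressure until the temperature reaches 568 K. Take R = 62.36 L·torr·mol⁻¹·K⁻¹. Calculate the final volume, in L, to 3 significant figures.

Isobaric, so V/T is constant: P₂ = P₁; V₂ = V₁·(T₂/T₁) = 91.72 L.

V₂ ≈ 91.7 L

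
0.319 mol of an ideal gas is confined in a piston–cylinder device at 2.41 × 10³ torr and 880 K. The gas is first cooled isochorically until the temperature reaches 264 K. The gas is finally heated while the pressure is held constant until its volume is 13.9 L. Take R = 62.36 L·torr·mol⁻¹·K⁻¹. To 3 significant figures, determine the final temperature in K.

T₃ ≈ 505 K

From PV = nRT: V₁ = nRT₁/P₁ = 7.264 L.
V constant ⇒ P ∝ T: V₂ = V₁; P₂ = P₁·(T₂/T₁) = 723.0 torr.
Isobaric, so V/T is constant: P₃ = P₂; T₃ = T₂·(V₃/V₂) = 505.2 K.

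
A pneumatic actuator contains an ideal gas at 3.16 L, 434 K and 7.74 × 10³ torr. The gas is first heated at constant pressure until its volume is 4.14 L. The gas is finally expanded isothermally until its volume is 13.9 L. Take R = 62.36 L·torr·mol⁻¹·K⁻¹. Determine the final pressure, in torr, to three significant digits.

P₃ ≈ 2.31e+03 torr

Isobaric, so V/T is constant: P₂ = P₁; T₂ = T₁·(V₂/V₁) = 568.6 K.
T constant ⇒ Boyle's law P V = const: T₃ = T₂; P₃ = P₂·(V₂/V₃) = 2305 torr.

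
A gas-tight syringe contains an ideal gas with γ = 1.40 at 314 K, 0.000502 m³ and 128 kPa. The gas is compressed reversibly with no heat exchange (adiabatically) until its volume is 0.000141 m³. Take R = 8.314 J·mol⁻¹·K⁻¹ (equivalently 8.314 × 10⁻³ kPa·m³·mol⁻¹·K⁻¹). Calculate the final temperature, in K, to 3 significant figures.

Reversible adiabatic, γ = 1.40: T₂ = T₁·(V₁/V₂)^(γ−1) = 521.8 K; P₂ = P₁·(V₁/V₂)^γ = 757.3 kPa.

T₂ ≈ 522 K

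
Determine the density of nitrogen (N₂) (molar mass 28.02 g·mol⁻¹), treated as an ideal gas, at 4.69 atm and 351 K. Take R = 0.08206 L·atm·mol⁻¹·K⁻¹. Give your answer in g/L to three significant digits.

ρ = PM/(RT) = (4.69 × 28.02) / (0.08206 × 351.0)

ρ ≈ 4.56 g/L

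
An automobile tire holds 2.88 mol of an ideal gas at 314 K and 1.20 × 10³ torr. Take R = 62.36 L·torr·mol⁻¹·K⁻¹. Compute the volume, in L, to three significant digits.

V ≈ 47.0 L

PV = nRT ⇒ V = nRT/P = (2.88 × 62.36 × 314) / 1.20e+03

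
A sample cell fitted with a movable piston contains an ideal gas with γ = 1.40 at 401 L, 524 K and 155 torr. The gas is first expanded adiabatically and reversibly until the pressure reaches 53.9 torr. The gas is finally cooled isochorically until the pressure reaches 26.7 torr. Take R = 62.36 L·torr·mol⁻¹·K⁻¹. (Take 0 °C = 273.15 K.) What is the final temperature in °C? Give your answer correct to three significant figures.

T₃ ≈ -81.2 °C

Adiabatic (γ = 1.40), T V^(γ−1) and P V^γ constant: T₂ = T₁·(P₂/P₁)^((γ−1)/γ) = 387.5 K; V₂ = V₁·(P₁/P₂)^(1/γ) = 852.7 L.
V constant ⇒ P ∝ T: V₃ = V₂; T₃ = T₂·(P₃/P₂) = 191.9 K.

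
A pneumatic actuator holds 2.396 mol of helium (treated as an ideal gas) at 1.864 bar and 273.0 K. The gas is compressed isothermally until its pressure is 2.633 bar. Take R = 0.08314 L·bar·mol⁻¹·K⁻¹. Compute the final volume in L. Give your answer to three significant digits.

V₂ ≈ 20.7 L

From PV = nRT: V₁ = nRT₁/P₁ = 29.18 L.
T constant ⇒ Boyle's law P V = const: T₂ = T₁; V₂ = V₁·(P₁/P₂) = 20.65 L.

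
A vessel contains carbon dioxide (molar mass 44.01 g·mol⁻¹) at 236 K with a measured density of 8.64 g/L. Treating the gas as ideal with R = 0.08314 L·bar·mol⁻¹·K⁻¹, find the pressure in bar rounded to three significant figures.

ρ = PM/(RT) ⇒ P = ρRT/M = (8.64 × 0.08314 × 236.0) / 44.01

P ≈ 3.85 bar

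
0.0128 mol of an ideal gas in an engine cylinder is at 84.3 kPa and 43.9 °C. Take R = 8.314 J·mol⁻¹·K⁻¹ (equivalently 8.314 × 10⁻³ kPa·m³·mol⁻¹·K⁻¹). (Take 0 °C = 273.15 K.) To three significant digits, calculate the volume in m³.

V ≈ 0.000400 m³

Convert: T = 317.05 K.
PV = nRT ⇒ V = nRT/P = (0.0128 × 8.314 × 10⁻³ × 317.05) / 84.3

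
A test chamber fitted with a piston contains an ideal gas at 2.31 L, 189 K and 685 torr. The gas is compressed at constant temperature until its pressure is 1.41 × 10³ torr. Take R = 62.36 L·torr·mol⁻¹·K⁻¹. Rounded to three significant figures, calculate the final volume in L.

V₂ ≈ 1.12 L

T constant ⇒ Boyle's law P V = const: T₂ = T₁; V₂ = V₁·(P₁/P₂) = 1.122 L.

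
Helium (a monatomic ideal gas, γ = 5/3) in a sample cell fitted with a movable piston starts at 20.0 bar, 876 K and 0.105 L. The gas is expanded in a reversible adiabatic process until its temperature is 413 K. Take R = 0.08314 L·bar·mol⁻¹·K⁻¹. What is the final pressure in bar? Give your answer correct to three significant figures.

P₂ ≈ 3.05 bar

Reversible adiabatic, γ = 5/3: P₂ = P₁·(T₂/T₁)^(γ/(γ−1)) = 3.052 bar; V₂ = V₁·(T₁/T₂)^(1/(γ−1)) = 0.3244 L.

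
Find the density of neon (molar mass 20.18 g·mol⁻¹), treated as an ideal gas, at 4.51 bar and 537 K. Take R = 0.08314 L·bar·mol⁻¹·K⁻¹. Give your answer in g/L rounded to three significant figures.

ρ = PM/(RT) = (4.51 × 20.18) / (0.08314 × 537.0)

ρ ≈ 2.04 g/L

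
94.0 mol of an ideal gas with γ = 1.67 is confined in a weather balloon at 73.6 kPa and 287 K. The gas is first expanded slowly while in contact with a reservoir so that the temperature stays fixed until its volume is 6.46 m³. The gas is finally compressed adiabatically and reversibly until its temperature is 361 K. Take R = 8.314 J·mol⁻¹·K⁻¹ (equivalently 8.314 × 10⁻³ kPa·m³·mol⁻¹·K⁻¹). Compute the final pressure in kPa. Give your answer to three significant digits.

From PV = nRT: V₁ = nRT₁/P₁ = 3.047 m³.
Isothermal, so P V is constant: T₂ = T₁; P₂ = P₁·(V₁/V₂) = 34.72 kPa.
Adiabatic (γ = 1.67), T V^(γ−1) and P V^γ constant: P₃ = P₂·(T₃/T₂)^(γ/(γ−1)) = 61.50 kPa; V₃ = V₂·(T₂/T₃)^(1/(γ−1)) = 4.587 m³.

P₃ ≈ 61.5 kPa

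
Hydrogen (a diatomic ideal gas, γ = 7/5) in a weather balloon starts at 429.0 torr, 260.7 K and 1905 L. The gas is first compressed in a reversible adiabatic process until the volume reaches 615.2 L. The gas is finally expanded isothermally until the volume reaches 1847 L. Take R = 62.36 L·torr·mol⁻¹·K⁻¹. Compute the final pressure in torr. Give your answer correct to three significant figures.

Reversible adiabatic, γ = 7/5: T₂ = T₁·(V₁/V₂)^(γ−1) = 409.7 K; P₂ = P₁·(V₁/V₂)^γ = 2088 torr.
Isothermal, so P V is constant: T₃ = T₂; P₃ = P₂·(V₂/V₃) = 695.4 torr.

P₃ ≈ 695 torr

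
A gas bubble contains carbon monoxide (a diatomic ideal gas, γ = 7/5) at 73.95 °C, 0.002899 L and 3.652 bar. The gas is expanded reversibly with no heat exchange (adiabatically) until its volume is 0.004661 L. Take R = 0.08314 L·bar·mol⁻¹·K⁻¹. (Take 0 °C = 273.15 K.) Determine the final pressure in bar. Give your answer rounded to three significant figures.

P₂ ≈ 1.88 bar

Convert: T₁ = 347.1 K.
Reversible adiabatic, γ = 7/5: T₂ = T₁·(V₁/V₂)^(γ−1) = 287.1 K; P₂ = P₁·(V₁/V₂)^γ = 1.878 bar.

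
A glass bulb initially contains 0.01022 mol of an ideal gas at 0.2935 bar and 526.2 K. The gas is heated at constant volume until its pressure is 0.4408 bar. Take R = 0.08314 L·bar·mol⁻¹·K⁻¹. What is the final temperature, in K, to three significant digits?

From PV = nRT: V₁ = nRT₁/P₁ = 1.523 L.
Isochoric, so P/T is constant: V₂ = V₁; T₂ = T₁·(P₂/P₁) = 790.3 K.

T₂ ≈ 790 K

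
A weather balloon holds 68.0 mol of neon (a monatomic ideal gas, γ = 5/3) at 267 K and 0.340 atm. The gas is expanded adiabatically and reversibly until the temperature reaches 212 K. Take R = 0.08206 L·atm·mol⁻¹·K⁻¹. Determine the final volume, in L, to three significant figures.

From PV = nRT: V₁ = nRT₁/P₁ = 4382 L.
Adiabatic (γ = 5/3), T V^(γ−1) and P V^γ constant: P₂ = P₁·(T₂/T₁)^(γ/(γ−1)) = 0.1910 atm; V₂ = V₁·(T₁/T₂)^(1/(γ−1)) = 6193 L.

V₂ ≈ 6.19e+03 L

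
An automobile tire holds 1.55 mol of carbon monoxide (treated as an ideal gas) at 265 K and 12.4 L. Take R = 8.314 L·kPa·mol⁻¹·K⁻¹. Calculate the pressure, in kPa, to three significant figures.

P ≈ 275 kPa

PV = nRT ⇒ P = nRT/V = (1.55 × 8.314 × 265) / 12.4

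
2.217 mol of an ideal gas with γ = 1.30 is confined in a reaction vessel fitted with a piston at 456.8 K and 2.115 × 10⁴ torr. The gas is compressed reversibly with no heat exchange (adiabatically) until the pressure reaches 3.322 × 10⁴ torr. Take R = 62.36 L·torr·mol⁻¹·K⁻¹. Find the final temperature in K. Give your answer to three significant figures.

From PV = nRT: V₁ = nRT₁/P₁ = 2.986 L.
Reversible adiabatic, γ = 1.30: T₂ = T₁·(P₂/P₁)^((γ−1)/γ) = 507.0 K; V₂ = V₁·(P₁/P₂)^(1/γ) = 2.110 L.

T₂ ≈ 507 K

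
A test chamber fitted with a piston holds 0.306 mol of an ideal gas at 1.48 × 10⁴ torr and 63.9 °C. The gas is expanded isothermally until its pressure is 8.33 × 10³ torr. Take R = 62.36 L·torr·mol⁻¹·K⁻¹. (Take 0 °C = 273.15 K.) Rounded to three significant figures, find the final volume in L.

V₂ ≈ 0.772 L

Convert: T₁ = 337.0 K.
From PV = nRT: V₁ = nRT₁/P₁ = 0.4346 L.
Isothermal, so P V is constant: T₂ = T₁; V₂ = V₁·(P₁/P₂) = 0.7721 L.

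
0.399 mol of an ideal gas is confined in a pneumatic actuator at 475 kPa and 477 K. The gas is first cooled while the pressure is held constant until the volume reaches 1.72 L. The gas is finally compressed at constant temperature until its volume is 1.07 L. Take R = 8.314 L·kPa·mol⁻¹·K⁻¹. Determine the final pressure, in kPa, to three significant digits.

P₃ ≈ 764 kPa

From PV = nRT: V₁ = nRT₁/P₁ = 3.331 L.
P constant ⇒ V ∝ T: P₂ = P₁; T₂ = T₁·(V₂/V₁) = 246.3 K.
Isothermal, so P V is constant: T₃ = T₂; P₃ = P₂·(V₂/V₃) = 763.6 kPa.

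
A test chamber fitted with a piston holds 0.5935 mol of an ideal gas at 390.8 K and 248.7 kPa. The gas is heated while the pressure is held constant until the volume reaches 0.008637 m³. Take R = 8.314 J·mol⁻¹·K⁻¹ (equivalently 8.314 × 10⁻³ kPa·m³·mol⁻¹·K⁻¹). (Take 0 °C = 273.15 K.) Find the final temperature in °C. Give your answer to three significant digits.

T₂ ≈ 162 °C

From PV = nRT: V₁ = nRT₁/P₁ = 0.007754 m³.
Isobaric, so V/T is constant: P₂ = P₁; T₂ = T₁·(V₂/V₁) = 435.3 K.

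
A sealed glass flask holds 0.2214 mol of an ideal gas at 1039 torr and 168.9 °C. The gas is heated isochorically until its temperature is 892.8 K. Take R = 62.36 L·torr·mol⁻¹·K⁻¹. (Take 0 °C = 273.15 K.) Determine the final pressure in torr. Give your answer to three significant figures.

P₂ ≈ 2.10e+03 torr

Convert: T₁ = 442.0 K.
From PV = nRT: V₁ = nRT₁/P₁ = 5.874 L.
Isochoric, so P/T is constant: V₂ = V₁; P₂ = P₁·(T₂/T₁) = 2098 torr.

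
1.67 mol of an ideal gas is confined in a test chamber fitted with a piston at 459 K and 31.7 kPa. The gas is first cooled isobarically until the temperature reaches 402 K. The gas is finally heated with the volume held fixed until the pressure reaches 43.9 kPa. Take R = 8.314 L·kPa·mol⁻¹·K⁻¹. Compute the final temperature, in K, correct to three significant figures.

T₃ ≈ 557 K

From PV = nRT: V₁ = nRT₁/P₁ = 201.0 L.
Isobaric, so V/T is constant: P₂ = P₁; V₂ = V₁·(T₂/T₁) = 176.1 L.
V constant ⇒ P ∝ T: V₃ = V₂; T₃ = T₂·(P₃/P₂) = 556.7 K.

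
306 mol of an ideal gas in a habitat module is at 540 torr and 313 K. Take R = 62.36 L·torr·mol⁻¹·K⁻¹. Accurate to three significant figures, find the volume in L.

V ≈ 1.11e+04 L

PV = nRT ⇒ V = nRT/P = (306 × 62.36 × 313) / 540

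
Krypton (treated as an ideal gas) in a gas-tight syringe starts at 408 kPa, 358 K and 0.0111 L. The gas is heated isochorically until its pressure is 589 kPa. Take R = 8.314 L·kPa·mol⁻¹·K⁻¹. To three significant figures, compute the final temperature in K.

T₂ ≈ 517 K

Isochoric, so P/T is constant: V₂ = V₁; T₂ = T₁·(P₂/P₁) = 516.8 K.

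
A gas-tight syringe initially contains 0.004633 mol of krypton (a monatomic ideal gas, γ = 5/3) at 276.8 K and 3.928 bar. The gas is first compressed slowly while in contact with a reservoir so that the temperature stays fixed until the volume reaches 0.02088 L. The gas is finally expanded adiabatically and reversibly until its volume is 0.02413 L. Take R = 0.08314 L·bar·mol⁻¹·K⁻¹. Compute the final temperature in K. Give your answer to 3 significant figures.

T₃ ≈ 251 K

From PV = nRT: V₁ = nRT₁/P₁ = 0.02714 L.
Isothermal, so P V is constant: T₂ = T₁; P₂ = P₁·(V₁/V₂) = 5.106 bar.
Reversible adiabatic, γ = 5/3: T₃ = T₂·(V₂/V₃)^(γ−1) = 251.4 K; P₃ = P₂·(V₂/V₃)^γ = 4.012 bar.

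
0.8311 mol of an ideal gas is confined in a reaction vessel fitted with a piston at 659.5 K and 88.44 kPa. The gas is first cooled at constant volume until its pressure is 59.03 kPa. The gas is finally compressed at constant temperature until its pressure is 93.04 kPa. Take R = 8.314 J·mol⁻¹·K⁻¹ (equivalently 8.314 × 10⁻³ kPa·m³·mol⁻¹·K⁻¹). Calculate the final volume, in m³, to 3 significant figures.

From PV = nRT: V₁ = nRT₁/P₁ = 0.05153 m³.
V constant ⇒ P ∝ T: V₂ = V₁; T₂ = T₁·(P₂/P₁) = 440.2 K.
Isothermal, so P V is constant: T₃ = T₂; V₃ = V₂·(P₂/P₃) = 0.03269 m³.

V₃ ≈ 0.0327 m³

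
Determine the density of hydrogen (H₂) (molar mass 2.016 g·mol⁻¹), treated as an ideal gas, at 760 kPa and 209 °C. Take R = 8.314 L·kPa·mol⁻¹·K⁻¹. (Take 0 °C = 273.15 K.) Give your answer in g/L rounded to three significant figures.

ρ = PM/(RT) = (760 × 2.016) / (8.314 × 482.1)

ρ ≈ 0.382 g/L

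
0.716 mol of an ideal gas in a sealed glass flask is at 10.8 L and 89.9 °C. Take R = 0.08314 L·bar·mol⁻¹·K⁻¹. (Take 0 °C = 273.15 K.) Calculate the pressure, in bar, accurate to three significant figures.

Convert: T = 363.05 K.
PV = nRT ⇒ P = nRT/V = (0.716 × 0.08314 × 363.05) / 10.8

P ≈ 2.00 bar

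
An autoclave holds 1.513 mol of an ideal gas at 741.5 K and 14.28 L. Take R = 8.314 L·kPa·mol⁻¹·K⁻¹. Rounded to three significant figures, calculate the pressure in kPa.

PV = nRT ⇒ P = nRT/V = (1.513 × 8.314 × 741.5) / 14.28

P ≈ 653 kPa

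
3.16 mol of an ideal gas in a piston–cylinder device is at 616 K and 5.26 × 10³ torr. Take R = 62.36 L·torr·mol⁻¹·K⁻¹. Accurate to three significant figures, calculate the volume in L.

V ≈ 23.1 L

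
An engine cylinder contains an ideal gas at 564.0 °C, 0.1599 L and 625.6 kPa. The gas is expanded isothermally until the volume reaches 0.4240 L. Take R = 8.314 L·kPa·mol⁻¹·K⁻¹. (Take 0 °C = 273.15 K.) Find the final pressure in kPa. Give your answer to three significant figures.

P₂ ≈ 236 kPa

Convert: T₁ = 837.1 K.
Isothermal, so P V is constant: T₂ = T₁; P₂ = P₁·(V₁/V₂) = 235.9 kPa.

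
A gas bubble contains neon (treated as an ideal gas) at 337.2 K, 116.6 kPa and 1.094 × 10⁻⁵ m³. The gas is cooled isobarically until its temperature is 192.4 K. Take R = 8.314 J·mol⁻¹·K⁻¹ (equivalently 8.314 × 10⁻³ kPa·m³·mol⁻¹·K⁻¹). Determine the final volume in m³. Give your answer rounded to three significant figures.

Isobaric, so V/T is constant: P₂ = P₁; V₂ = V₁·(T₂/T₁) = 6.242e-06 m³.

V₂ ≈ 6.24e-06 m³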